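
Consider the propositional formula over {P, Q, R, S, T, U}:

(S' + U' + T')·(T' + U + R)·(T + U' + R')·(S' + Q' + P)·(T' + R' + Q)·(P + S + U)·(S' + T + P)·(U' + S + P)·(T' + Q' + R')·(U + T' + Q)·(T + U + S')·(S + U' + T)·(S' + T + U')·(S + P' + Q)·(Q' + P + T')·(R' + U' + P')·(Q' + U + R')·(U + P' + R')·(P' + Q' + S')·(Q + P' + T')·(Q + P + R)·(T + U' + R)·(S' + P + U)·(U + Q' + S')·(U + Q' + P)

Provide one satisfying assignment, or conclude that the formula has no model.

P: 1, Q: 1, R: 0, S: 0, T: 0, U: 0

Case S = 0:
Case P = 1:
From the singleton clause (Q), Q = 1.
Case T = 0:
From the singleton clause (U'), U = 0.
From the singleton clause (R'), R = 0.
All clauses are satisfied.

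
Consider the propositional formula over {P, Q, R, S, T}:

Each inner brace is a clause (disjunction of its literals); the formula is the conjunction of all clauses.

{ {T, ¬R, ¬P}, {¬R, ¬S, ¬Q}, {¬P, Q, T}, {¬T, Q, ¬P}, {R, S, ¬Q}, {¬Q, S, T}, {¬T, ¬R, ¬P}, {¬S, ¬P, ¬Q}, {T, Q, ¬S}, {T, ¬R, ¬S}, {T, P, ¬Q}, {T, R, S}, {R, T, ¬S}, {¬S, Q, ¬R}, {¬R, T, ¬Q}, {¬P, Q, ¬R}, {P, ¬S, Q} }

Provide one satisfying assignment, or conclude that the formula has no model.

Suppose T = True.
Suppose Q = False.
Unit clause (¬P) forces P = False.
Unit clause (¬S) forces S = False.
All clauses hold; R can take either value.

P: False, Q: False, R: False, S: False, T: True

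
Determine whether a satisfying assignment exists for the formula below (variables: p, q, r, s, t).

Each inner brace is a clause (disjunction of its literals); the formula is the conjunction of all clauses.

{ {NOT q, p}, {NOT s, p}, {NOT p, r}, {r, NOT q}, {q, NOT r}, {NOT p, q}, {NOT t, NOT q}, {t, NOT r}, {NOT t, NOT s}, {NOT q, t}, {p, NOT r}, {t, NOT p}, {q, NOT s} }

Satisfiable

Try q = false.
From the singleton clause (NOT r), r = false.
From the singleton clause (NOT p), p = false.
From the singleton clause (NOT s), s = false.
Every clause is now satisfied; t is unconstrained.
A satisfying assignment: p=false; q=false; r=false; s=false; t=false.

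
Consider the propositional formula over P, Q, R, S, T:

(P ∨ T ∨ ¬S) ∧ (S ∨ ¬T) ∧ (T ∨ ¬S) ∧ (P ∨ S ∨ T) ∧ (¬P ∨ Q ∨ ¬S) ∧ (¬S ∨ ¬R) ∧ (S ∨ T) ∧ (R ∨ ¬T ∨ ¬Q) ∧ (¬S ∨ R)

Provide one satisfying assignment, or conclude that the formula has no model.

Try S = True.
From the singleton clause (T), T = True.
From the singleton clause (¬R), R = False.
But (R) is also a unit clause — contradiction.
That branch fails; take S = False instead.
From the singleton clause (¬T), T = False.
But (T) is also a unit clause — contradiction.
Either choice for S ends in contradiction.

UNSATISFIABLE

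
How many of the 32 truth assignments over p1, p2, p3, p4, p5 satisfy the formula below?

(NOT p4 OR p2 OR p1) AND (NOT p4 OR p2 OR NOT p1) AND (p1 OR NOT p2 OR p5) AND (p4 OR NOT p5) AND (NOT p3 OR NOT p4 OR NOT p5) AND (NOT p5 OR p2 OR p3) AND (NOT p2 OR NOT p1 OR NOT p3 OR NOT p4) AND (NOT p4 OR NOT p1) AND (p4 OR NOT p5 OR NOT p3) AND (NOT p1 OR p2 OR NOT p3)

6

There are 2^5 = 32 truth assignments over (p1, p2, p3, p4, p5).
Split on p4. With p4 = true, the clauses containing p4 are satisfied and NOT p4 drops from the rest; 1 of the 2^4 = 16 assignments to the other variables satisfy what remains.
With p4 = false, by the same count on the reduced clause set, 5 assignments work.
(One model: p1=F, p2=F, p3=F, p4=F, p5=F.)
Total: 1 + 5 = 6.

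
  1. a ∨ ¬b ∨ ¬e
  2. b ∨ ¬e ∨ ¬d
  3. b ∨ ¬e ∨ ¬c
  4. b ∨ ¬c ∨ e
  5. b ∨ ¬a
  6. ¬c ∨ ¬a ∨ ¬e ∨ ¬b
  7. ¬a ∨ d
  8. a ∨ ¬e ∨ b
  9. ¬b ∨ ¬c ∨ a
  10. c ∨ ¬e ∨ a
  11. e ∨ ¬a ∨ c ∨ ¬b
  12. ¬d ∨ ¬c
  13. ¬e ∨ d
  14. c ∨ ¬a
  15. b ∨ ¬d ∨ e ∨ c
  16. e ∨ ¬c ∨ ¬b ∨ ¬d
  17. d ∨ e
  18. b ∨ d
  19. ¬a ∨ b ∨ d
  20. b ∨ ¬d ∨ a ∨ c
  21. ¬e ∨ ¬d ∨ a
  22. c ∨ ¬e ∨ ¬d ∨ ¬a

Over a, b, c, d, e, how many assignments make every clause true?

There are 2^5 = 32 truth assignments over (a, b, c, d, e).
Split on a. With a = True, the clauses containing a are satisfied and ¬a drops from the rest; 0 of the 2^4 = 16 assignments to the other variables satisfy what remains.
With a = False, by the same count on the reduced clause set, 1 assignment works.
(One model: a=F, b=T, c=F, d=T, e=F.)
Total: 0 + 1 = 1.

1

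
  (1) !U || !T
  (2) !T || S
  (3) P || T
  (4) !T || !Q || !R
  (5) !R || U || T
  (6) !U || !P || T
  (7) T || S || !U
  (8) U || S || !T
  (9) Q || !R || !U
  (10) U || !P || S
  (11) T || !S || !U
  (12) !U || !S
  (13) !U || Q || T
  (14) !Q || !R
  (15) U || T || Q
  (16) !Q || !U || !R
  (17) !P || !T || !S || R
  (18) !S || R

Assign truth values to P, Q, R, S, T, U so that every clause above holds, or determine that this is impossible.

Try U = false.
Try T = true.
(S) alone gives S = true.
(R) alone gives R = true.
(!Q) alone gives Q = false.
All clauses hold; P can take either value.

P ↦ false; Q ↦ false; R ↦ true; S ↦ true; T ↦ true; U ↦ false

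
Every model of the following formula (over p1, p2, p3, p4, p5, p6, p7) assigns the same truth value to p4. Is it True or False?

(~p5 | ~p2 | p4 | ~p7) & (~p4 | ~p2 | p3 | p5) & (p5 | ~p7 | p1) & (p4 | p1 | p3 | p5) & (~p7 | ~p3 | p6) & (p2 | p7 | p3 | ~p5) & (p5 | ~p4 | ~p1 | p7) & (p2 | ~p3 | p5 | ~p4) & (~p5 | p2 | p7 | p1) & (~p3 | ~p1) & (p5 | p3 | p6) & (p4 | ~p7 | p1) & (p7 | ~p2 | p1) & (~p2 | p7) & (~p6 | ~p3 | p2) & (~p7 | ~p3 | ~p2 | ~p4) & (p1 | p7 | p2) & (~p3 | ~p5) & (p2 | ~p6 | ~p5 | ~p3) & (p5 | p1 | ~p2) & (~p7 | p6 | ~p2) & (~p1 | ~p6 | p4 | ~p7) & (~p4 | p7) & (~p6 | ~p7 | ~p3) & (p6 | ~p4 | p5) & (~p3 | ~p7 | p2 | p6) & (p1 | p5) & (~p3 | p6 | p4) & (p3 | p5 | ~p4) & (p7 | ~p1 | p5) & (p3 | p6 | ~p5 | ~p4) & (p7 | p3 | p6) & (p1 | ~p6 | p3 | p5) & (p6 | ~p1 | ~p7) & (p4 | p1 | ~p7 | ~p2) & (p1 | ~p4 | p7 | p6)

Suppose p4 = 0.
Case p3 = 0:
Case p1 = 1:
Case p5 = 1:
Case p2 = 0:
(p7) alone gives p7 = 1.
(~p6) alone gives p6 = 0.
Now (p6) is unsatisfied and unit — conflict.
Undo p2 and try p2 = 1.
(~p7) alone gives p7 = 0.
Now (p7) is unsatisfied and unit — conflict.
Both values of p2 lead to a conflict.
Undo p5 and try p5 = 0.
(p6) alone gives p6 = 1.
(~p7) alone gives p7 = 0.
Now (p7) is unsatisfied and unit — conflict.
Both values of p5 lead to a conflict.
Undo p1 and try p1 = 0.
(p5) alone gives p5 = 1.
(~p7) alone gives p7 = 0.
(p2) alone gives p2 = 1.
Now (~p2) is unsatisfied and unit — conflict.
Both values of p1 lead to a conflict.
Undo p3 and try p3 = 1.
(~p1) alone gives p1 = 0.
(~p7) alone gives p7 = 0.
(~p2) alone gives p2 = 0.
Now (p2) is unsatisfied and unit — conflict.
Both values of p3 lead to a conflict.
So every satisfying assignment has p4 = True.

True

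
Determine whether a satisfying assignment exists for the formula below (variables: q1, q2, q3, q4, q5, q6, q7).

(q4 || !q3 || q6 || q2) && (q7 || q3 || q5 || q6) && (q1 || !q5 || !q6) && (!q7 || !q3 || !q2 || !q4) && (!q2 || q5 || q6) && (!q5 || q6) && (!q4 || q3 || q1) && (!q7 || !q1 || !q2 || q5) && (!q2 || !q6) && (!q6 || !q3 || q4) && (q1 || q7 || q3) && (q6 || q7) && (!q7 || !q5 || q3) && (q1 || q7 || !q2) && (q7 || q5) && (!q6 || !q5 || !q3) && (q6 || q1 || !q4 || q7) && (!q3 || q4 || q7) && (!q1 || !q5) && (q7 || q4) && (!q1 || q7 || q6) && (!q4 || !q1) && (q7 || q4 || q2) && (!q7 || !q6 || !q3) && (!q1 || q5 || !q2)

Suppose q5 = false.
The clause (q7) is unit, so q7 = true.
Suppose q2 = false.
Suppose q4 = false.
Suppose q3 = false.
No clause remains; q1, q6 are free.
A satisfying assignment: q1: true; q2: false; q3: false; q4: false; q5: false; q6: false; q7: true.

Yes, satisfiable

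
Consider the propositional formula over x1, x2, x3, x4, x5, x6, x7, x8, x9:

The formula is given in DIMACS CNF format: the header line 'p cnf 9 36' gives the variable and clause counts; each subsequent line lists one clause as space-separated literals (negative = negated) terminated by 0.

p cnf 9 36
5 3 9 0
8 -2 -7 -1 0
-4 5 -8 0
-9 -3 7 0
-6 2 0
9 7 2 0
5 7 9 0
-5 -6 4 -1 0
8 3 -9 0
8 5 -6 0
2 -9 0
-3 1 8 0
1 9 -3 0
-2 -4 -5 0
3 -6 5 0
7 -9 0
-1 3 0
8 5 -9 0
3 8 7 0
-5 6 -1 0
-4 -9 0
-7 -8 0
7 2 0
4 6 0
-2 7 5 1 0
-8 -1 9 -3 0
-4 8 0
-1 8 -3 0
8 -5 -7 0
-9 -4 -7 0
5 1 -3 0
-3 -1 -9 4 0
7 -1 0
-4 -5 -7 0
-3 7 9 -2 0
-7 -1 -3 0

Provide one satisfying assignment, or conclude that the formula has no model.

x1 ↦ False, x2 ↦ True, x3 ↦ False, x4 ↦ False, x5 ↦ True, x6 ↦ True, x7 ↦ False, x8 ↦ True, x9 ↦ False

Try x6 = True.
(x2) alone gives x2 = True.
Try x8 = True.
(¬x7) alone gives x7 = False.
(¬x9) alone gives x9 = False.
(x5) alone gives x5 = True.
(¬x4) alone gives x4 = False.
(¬x1) alone gives x1 = False.
(¬x3) alone gives x3 = False.
All clauses are satisfied.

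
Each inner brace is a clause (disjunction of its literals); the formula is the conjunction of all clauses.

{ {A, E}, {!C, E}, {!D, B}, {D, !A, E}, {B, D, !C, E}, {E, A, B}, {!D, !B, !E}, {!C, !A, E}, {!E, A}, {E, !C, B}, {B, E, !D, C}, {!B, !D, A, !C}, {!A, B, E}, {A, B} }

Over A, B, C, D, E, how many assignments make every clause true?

5

There are 2^5 = 32 truth assignments over (A, B, C, D, E).
Split on A. With A = true, the clauses containing A are satisfied and !A drops from the rest; 5 of the 2^4 = 16 assignments to the other variables satisfy what remains.
With A = false, by the same count on the reduced clause set, 0 assignments work.
(One model: A=T, B=F, C=F, D=F, E=T.)
Total: 5 + 0 = 5.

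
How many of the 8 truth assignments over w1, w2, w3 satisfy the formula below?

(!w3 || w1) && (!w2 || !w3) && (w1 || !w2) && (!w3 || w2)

3

There are 2^3 = 8 truth assignments over (w1, w2, w3).
Split on w2. With w2 = true, the clauses containing w2 are satisfied and !w2 drops from the rest; 1 of the 2^2 = 4 assignments to the other variables satisfy what remains.
With w2 = false, by the same count on the reduced clause set, 2 assignments work.
Total: 1 + 2 = 3.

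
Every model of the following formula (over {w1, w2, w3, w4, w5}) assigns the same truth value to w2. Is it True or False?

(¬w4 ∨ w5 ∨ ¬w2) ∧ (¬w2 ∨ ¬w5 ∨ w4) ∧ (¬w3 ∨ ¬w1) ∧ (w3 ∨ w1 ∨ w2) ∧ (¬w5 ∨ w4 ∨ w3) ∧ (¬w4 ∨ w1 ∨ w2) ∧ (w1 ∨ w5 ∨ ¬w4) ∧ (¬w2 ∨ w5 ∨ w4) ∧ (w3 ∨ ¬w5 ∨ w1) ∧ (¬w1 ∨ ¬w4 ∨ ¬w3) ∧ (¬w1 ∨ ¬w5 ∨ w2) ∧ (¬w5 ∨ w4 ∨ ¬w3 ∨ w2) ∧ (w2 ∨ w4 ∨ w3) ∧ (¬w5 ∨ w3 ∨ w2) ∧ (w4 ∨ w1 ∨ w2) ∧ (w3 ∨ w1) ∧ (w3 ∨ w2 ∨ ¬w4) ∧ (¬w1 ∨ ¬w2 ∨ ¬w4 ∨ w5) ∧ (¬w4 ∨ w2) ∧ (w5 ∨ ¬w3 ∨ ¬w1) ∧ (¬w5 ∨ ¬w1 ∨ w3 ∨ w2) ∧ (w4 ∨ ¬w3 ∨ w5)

True

Suppose w2 = False.
From the singleton clause (¬w4), w4 = False.
From the singleton clause (w3), w3 = True.
From the singleton clause (¬w1), w1 = False.
But (w1) is also a unit clause — contradiction.
So every satisfying assignment has w2 = True.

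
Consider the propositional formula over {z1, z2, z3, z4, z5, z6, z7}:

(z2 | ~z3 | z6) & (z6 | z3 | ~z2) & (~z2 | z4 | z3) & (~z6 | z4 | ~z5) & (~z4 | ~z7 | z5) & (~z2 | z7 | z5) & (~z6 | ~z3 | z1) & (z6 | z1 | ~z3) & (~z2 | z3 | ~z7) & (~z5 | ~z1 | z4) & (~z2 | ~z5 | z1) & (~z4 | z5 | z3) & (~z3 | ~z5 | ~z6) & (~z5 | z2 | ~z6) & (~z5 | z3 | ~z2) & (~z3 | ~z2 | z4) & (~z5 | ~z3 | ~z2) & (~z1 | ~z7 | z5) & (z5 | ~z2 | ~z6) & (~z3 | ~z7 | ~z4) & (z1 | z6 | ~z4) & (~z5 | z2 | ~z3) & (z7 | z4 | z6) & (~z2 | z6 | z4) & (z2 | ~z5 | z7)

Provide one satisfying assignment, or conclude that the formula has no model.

Case z2 = 0:
Case z3 = 0:
Case z4 = 0:
Case z6 = 1:
(~z5) alone gives z5 = 0.
Case z1 = 1:
(~z7) alone gives z7 = 0.
Every clause now holds.

z1 ↦ 1, z2 ↦ 0, z3 ↦ 0, z4 ↦ 0, z5 ↦ 0, z6 ↦ 1, z7 ↦ 0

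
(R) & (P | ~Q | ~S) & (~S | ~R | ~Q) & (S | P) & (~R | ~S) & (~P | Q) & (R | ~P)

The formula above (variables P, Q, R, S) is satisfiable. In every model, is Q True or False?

True

Suppose Q = 0.
The clause (R) is unit, so R = 1.
The clause (~S) is unit, so S = 0.
The clause (P) is unit, so P = 1.
That conflicts with the unit clause (~P).
So every satisfying assignment has Q = True.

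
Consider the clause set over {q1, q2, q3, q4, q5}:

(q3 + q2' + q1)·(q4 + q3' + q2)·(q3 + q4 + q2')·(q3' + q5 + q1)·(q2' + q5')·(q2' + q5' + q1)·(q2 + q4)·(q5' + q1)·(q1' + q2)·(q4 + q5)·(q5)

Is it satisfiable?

No, unsatisfiable

The clause (q5) is unit, so q5 = 1.
The clause (q2') is unit, so q2 = 0.
The clause (q4) is unit, so q4 = 1.
The clause (q1) is unit, so q1 = 1.
Now (q1') is unsatisfied and unit — conflict.
No assignment satisfies every clause.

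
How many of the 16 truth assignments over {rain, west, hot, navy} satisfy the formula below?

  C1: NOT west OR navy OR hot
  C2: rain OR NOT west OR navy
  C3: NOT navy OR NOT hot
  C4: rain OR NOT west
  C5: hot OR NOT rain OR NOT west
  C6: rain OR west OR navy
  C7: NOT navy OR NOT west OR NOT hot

There are 2^4 = 16 truth assignments over (rain, west, hot, navy).
Split on navy. With navy = true, the clauses containing navy are satisfied and NOT navy drops from the rest; 2 of the 2^3 = 8 assignments to the other variables satisfy what remains.
With navy = false, by the same count on the reduced clause set, 3 assignments work.
(One model: rain=F, west=F, hot=F, navy=T.)
Total: 2 + 3 = 5.

5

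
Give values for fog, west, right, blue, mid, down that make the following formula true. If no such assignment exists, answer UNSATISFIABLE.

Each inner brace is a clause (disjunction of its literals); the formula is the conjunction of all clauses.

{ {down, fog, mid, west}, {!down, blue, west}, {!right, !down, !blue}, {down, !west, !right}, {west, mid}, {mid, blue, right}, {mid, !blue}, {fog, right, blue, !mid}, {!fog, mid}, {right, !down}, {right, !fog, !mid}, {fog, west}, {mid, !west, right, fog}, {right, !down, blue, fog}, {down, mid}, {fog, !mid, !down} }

fog=false, west=true, right=true, blue=false, mid=false, down=true

Suppose west = true.
Suppose down = true.
Unit clause (right) forces right = true.
Unit clause (!blue) forces blue = false.
Suppose fog = false.
Unit clause (!mid) forces mid = false.
Every clause now holds.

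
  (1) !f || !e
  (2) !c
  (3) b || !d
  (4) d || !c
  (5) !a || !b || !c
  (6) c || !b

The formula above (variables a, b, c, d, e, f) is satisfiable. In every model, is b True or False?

False

Suppose b = true.
From the singleton clause (!c), c = false.
That conflicts with the unit clause (c).
So every satisfying assignment has b = False.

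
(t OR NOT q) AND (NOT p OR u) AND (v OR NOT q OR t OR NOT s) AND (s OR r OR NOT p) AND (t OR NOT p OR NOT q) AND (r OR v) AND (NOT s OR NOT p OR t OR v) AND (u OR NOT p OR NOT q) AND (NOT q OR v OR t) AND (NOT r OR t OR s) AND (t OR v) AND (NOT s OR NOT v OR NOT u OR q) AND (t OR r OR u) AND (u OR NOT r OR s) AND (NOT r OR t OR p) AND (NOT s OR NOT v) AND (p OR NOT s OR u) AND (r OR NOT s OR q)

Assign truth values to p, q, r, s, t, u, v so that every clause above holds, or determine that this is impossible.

p=false; q=false; r=false; s=false; t=false; u=true; v=true

Case t = false:
Unit clause (NOT q) forces q = false.
Unit clause (v) forces v = true.
Unit clause (NOT s) forces s = false.
Unit clause (NOT r) forces r = false.
Unit clause (NOT p) forces p = false.
Unit clause (u) forces u = true.
Every clause now holds.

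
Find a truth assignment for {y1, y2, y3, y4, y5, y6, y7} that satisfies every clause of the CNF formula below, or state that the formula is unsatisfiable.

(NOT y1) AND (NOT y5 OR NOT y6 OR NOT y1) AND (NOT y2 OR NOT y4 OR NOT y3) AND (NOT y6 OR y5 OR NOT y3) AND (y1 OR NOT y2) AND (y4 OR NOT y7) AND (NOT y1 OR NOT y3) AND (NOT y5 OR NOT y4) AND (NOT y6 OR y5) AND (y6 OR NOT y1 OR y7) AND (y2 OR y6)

The clause (NOT y1) is unit, so y1 = false.
The clause (NOT y2) is unit, so y2 = false.
The clause (y6) is unit, so y6 = true.
The clause (y5) is unit, so y5 = true.
The clause (NOT y4) is unit, so y4 = false.
The clause (NOT y7) is unit, so y7 = false.
No clause remains; y3 is free.

y1: false, y2: false, y3: true, y4: false, y5: true, y6: true, y7: false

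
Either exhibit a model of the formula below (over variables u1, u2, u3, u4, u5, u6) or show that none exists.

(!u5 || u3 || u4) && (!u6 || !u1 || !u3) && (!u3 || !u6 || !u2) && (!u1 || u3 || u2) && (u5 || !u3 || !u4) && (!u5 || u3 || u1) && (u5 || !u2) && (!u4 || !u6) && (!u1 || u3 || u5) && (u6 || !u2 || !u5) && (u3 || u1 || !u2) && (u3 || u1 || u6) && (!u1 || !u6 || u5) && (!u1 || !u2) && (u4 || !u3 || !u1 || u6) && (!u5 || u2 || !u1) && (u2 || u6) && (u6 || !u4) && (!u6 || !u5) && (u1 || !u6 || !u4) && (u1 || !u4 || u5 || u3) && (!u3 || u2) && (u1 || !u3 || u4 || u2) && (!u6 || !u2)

Suppose u5 = false.
From the singleton clause (!u2), u2 = false.
From the singleton clause (u6), u6 = true.
From the singleton clause (!u4), u4 = false.
From the singleton clause (!u1), u1 = false.
From the singleton clause (!u3), u3 = false.
Every clause now holds.

u1=false, u2=false, u3=false, u4=false, u5=false, u6=true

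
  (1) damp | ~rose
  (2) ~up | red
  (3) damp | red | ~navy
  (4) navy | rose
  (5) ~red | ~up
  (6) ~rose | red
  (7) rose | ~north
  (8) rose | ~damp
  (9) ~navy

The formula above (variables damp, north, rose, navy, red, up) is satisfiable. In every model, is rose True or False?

True

Suppose rose = 0.
Unit clause (navy) forces navy = 1.
But (~navy) is also a unit clause — contradiction.
So every satisfying assignment has rose = True.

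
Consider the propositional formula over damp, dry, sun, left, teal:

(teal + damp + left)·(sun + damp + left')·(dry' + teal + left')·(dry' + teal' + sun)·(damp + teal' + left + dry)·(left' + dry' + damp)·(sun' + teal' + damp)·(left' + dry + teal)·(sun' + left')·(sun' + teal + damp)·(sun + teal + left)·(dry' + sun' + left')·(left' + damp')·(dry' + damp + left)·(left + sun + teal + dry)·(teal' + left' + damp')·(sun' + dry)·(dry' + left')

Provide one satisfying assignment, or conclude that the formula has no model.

Suppose sun = 0.
Suppose damp = 1.
Unit clause (left') forces left = 0.
Unit clause (teal) forces teal = 1.
Unit clause (dry') forces dry = 0.
All clauses are satisfied.

damp ↦ 1; dry ↦ 0; sun ↦ 0; left ↦ 0; teal ↦ 1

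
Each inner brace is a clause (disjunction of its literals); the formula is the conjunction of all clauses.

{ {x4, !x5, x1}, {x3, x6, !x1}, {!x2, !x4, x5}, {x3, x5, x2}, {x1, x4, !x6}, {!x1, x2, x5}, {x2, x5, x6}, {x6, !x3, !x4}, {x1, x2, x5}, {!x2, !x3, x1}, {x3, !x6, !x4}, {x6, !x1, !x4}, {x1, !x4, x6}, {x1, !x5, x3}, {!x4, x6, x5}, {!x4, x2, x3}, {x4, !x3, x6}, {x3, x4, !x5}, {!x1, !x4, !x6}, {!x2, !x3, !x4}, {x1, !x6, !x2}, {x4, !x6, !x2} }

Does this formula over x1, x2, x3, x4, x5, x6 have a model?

Yes

Branch on x4: set x4 = false.
Branch on x5: set x5 = true.
The clause (x1) is unit, so x1 = true.
The clause (x3) is unit, so x3 = true.
The clause (x6) is unit, so x6 = true.
The clause (!x2) is unit, so x2 = false.
All clauses are satisfied.
A satisfying assignment: x1 ↦ true,  x2 ↦ false,  x3 ↦ true,  x4 ↦ false,  x5 ↦ true,  x6 ↦ true.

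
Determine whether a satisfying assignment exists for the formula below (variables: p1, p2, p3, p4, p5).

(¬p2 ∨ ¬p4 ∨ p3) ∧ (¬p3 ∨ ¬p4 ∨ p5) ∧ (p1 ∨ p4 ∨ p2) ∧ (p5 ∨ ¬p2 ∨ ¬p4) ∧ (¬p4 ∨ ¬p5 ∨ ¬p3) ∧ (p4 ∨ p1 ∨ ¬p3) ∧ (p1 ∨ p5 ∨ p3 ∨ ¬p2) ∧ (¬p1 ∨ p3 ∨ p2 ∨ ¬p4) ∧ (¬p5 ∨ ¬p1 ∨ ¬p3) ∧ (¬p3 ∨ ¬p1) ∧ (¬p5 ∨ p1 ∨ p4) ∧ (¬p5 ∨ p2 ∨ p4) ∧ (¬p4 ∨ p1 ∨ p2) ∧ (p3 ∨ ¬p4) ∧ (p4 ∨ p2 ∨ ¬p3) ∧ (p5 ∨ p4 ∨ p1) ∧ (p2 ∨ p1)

Suppose p3 = False.
From the singleton clause (¬p4), p4 = False.
Suppose p1 = True.
Suppose p5 = True.
From the singleton clause (p2), p2 = True.
Every clause now holds.
A satisfying assignment: p1 ↦ True; p2 ↦ True; p3 ↦ False; p4 ↦ False; p5 ↦ True.

Satisfiable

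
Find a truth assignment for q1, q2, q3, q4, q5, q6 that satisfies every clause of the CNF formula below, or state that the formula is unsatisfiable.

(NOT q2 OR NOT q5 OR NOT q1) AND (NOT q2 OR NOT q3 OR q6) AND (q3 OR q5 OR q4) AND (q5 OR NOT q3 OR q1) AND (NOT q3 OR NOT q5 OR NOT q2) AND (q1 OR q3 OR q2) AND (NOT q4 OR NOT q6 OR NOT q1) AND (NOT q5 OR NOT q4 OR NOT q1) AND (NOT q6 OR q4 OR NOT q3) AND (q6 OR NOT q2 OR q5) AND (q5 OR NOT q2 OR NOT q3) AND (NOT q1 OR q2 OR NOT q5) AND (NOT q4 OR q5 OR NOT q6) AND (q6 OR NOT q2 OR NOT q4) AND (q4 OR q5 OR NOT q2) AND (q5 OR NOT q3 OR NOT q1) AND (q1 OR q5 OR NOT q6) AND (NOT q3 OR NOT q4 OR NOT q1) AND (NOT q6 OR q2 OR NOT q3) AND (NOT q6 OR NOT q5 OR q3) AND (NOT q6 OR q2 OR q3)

Branch on q2: set q2 = true.
Branch on q5: set q5 = true.
(NOT q1) alone gives q1 = false.
(NOT q3) alone gives q3 = false.
(NOT q6) alone gives q6 = false.
(NOT q4) alone gives q4 = false.
This assignment satisfies each clause.

q1=false; q2=true; q3=false; q4=false; q5=true; q6=false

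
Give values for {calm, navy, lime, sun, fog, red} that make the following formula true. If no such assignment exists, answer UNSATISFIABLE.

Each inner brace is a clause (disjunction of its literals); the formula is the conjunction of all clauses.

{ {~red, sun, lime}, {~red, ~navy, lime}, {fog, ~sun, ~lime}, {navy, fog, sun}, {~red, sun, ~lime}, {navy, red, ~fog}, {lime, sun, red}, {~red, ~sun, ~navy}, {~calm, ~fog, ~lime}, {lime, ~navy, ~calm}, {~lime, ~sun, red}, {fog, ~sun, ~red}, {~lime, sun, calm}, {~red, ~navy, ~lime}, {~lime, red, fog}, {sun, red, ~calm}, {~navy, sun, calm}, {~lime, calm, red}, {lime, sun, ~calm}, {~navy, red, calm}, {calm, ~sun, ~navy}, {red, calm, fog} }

Branch on red: set red = 1.
Branch on sun: set sun = 1.
(~navy) alone gives navy = 0.
(fog) alone gives fog = 1.
Branch on calm: set calm = 0.
No clause remains; lime is free.

calm ↦ 0, navy ↦ 0, lime ↦ 1, sun ↦ 1, fog ↦ 1, red ↦ 1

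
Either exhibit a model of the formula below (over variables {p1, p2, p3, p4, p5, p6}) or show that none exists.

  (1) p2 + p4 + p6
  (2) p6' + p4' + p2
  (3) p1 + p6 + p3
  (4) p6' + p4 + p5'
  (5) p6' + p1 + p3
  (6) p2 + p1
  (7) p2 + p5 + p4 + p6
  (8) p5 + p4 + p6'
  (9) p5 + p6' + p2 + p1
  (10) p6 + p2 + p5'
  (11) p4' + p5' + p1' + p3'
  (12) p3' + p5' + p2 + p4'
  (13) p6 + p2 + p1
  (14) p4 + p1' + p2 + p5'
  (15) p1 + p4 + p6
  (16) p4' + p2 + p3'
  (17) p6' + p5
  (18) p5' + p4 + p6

Branch on p2: set p2 = 1.
Branch on p6: set p6 = 1.
Unit clause (p5) forces p5 = 1.
Unit clause (p4) forces p4 = 1.
Branch on p1: set p1 = 1.
Unit clause (p3') forces p3 = 0.
All clauses are satisfied.

p1=1,  p2=1,  p3=0,  p4=1,  p5=1,  p6=1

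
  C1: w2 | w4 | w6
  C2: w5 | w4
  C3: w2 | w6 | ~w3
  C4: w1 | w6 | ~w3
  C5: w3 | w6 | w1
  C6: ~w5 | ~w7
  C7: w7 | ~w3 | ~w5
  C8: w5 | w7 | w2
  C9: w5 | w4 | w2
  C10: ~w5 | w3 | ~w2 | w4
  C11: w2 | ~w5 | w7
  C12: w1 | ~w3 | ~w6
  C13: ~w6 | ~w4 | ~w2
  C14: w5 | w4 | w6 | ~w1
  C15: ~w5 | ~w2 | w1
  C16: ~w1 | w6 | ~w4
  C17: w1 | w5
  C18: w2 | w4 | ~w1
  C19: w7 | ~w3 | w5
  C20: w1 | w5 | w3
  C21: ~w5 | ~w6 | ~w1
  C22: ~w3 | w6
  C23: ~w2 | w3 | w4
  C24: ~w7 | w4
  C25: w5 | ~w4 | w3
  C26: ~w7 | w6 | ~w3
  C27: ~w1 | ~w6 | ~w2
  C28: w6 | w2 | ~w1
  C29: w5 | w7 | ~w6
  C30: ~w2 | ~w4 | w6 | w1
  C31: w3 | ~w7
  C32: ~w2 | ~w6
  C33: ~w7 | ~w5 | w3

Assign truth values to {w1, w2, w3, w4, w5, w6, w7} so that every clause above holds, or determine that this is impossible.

Branch on w5: set w5 = 0.
From the singleton clause (w4), w4 = 1.
From the singleton clause (w1), w1 = 1.
From the singleton clause (w6), w6 = 1.
From the singleton clause (~w2), w2 = 0.
From the singleton clause (w7), w7 = 1.
From the singleton clause (w3), w3 = 1.
Every clause now holds.

w1 ↦ 1, w2 ↦ 0, w3 ↦ 1, w4 ↦ 1, w5 ↦ 0, w6 ↦ 1, w7 ↦ 1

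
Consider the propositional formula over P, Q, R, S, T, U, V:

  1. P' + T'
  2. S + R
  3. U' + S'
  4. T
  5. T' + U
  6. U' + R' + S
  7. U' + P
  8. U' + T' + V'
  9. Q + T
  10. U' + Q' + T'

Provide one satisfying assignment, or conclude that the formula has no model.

UNSATISFIABLE

(T) alone gives T = 1.
(P') alone gives P = 0.
(U) alone gives U = 1.
Now (U') is unsatisfied and unit — conflict.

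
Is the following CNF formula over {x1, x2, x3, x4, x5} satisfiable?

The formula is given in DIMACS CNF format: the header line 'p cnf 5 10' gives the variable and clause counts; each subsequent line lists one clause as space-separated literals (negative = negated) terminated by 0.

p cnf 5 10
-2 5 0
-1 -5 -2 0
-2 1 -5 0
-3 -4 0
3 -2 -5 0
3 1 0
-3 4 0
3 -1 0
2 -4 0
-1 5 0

No

Case x2 = False:
The clause (¬x4) is unit, so x4 = False.
The clause (¬x3) is unit, so x3 = False.
The clause (x1) is unit, so x1 = True.
Now (¬x1) is unsatisfied and unit — conflict.
Undo x2 and try x2 = True.
The clause (x5) is unit, so x5 = True.
The clause (¬x1) is unit, so x1 = False.
Now (x1) is unsatisfied and unit — conflict.
Neither x2 = True nor x2 = False works.
No assignment satisfies every clause.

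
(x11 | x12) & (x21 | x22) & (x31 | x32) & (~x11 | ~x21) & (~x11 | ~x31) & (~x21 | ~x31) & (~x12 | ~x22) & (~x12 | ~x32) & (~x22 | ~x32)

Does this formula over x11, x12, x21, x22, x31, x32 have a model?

Suppose x11 = 1.
From the singleton clause (~x21), x21 = 0.
From the singleton clause (x22), x22 = 1.
From the singleton clause (~x31), x31 = 0.
From the singleton clause (x32), x32 = 1.
Now (~x32) is unsatisfied and unit — conflict.
Backtrack on x11: now try x11 = 0.
From the singleton clause (x12), x12 = 1.
From the singleton clause (~x22), x22 = 0.
From the singleton clause (x21), x21 = 1.
From the singleton clause (~x31), x31 = 0.
From the singleton clause (x32), x32 = 1.
Now (~x32) is unsatisfied and unit — conflict.
Both values of x11 lead to a conflict.
No assignment satisfies every clause.

Unsatisfiable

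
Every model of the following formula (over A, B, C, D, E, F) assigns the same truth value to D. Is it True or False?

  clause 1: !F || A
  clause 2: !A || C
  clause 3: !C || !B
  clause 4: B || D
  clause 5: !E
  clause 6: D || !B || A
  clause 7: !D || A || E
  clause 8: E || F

Suppose D = false.
(B) alone gives B = true.
(!C) alone gives C = false.
(!A) alone gives A = false.
That conflicts with the unit clause (A).
So every satisfying assignment has D = True.

True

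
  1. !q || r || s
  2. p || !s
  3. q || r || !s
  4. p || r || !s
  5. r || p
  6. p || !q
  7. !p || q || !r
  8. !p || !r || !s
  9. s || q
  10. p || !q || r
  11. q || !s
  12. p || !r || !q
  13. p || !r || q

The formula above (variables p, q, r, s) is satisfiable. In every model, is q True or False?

True

Suppose q = false.
(s) alone gives s = true.
Now (!s) is unsatisfied and unit — conflict.
So every satisfying assignment has q = True.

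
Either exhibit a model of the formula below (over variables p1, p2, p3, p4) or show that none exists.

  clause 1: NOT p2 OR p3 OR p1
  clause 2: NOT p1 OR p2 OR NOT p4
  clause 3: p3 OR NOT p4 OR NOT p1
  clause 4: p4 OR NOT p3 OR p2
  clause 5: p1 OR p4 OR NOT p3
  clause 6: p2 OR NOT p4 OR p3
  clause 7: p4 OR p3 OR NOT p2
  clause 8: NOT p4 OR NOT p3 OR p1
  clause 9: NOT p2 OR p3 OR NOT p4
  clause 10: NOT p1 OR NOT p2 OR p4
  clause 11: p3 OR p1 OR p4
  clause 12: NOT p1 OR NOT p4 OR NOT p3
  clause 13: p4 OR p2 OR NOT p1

UNSATISFIABLE

Branch on p2: set p2 = false.
Branch on p1: set p1 = false.
Branch on p4: set p4 = true.
The clause (p3) is unit, so p3 = true.
Now (NOT p3) is unsatisfied and unit — conflict.
Undo p4 and try p4 = false.
The clause (NOT p3) is unit, so p3 = false.
Now (p3) is unsatisfied and unit — conflict.
Neither p4 = true nor p4 = false works.
Undo p1 and try p1 = true.
The clause (NOT p4) is unit, so p4 = false.
Now (p4) is unsatisfied and unit — conflict.
Neither p1 = true nor p1 = false works.
Undo p2 and try p2 = true.
Branch on p3: set p3 = true.
Branch on p1: set p1 = true.
The clause (p4) is unit, so p4 = true.
Now (NOT p4) is unsatisfied and unit — conflict.
Undo p1 and try p1 = false.
The clause (p4) is unit, so p4 = true.
Now (NOT p4) is unsatisfied and unit — conflict.
Neither p1 = true nor p1 = false works.
Undo p3 and try p3 = false.
The clause (p1) is unit, so p1 = true.
The clause (NOT p4) is unit, so p4 = false.
Now (p4) is unsatisfied and unit — conflict.
Neither p3 = true nor p3 = false works.
Neither p2 = true nor p2 = false works.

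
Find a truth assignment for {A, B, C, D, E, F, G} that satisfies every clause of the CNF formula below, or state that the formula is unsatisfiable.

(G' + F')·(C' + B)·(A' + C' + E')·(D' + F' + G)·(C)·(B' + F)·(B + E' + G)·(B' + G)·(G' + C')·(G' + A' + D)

UNSATISFIABLE

(C) alone gives C = 1.
(B) alone gives B = 1.
(F) alone gives F = 1.
(G') alone gives G = 0.
Now (G) is unsatisfied and unit — conflict.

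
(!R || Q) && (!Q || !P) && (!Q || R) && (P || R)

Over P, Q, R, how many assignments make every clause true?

2

There are 2^3 = 8 truth assignments over (P, Q, R).
Split on Q. With Q = true, the clauses containing Q are satisfied and !Q drops from the rest; 1 of the 2^2 = 4 assignments to the other variables satisfy what remains.
With Q = false, by the same count on the reduced clause set, 1 assignment works.
(One model: P=F, Q=T, R=T.)
Total: 1 + 1 = 2.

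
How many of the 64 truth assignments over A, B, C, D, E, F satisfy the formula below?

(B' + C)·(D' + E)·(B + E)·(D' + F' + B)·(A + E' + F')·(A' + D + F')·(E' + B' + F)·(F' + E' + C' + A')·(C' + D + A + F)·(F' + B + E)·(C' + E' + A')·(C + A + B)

There are 2^6 = 64 truth assignments over (A, B, C, D, E, F).
Split on D. With D = 1, the clauses containing D are satisfied and D' drops from the rest; 2 of the 2^5 = 32 assignments to the other variables satisfy what remains.
With D = 0, by the same count on the reduced clause set, 3 assignments work.
Total: 2 + 3 = 5.

5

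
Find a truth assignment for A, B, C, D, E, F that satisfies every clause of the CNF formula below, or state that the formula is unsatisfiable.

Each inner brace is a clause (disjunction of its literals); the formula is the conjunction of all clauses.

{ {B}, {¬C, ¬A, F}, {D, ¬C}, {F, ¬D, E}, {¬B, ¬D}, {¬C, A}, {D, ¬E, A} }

From the singleton clause (B), B = True.
From the singleton clause (¬D), D = False.
From the singleton clause (¬C), C = False.
Case E = False:
No clause remains; A, F are free.

A: True,  B: True,  C: False,  D: False,  E: False,  F: False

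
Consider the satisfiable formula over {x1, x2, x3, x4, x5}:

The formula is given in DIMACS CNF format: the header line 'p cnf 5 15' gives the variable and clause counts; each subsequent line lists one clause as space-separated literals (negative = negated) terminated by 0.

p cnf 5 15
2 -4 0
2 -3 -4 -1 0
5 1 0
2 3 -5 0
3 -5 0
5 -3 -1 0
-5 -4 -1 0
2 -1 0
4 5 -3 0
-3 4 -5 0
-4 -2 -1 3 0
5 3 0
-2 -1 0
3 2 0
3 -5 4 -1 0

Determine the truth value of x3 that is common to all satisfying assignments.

True

Suppose x3 = False.
Unit clause (¬x5) forces x5 = False.
That conflicts with the unit clause (x5).
So every satisfying assignment has x3 = True.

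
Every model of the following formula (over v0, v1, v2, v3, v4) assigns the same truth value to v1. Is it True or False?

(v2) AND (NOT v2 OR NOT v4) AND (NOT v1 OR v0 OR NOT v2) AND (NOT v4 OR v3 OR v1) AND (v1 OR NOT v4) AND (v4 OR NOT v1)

False

Suppose v1 = true.
The clause (v2) is unit, so v2 = true.
The clause (NOT v4) is unit, so v4 = false.
Now (v4) is unsatisfied and unit — conflict.
So every satisfying assignment has v1 = False.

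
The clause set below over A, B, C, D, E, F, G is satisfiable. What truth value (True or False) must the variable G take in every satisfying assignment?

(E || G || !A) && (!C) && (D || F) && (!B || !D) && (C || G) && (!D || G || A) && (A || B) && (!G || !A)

Suppose G = false.
From the singleton clause (!C), C = false.
That conflicts with the unit clause (C).
So every satisfying assignment has G = True.

True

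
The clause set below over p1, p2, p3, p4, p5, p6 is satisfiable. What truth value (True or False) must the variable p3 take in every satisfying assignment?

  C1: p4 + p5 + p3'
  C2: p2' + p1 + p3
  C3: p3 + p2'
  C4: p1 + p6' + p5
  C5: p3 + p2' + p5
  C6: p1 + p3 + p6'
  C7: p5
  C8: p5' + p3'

Suppose p3 = 1.
From the singleton clause (p5), p5 = 1.
Now (p5') is unsatisfied and unit — conflict.
So every satisfying assignment has p3 = False.

False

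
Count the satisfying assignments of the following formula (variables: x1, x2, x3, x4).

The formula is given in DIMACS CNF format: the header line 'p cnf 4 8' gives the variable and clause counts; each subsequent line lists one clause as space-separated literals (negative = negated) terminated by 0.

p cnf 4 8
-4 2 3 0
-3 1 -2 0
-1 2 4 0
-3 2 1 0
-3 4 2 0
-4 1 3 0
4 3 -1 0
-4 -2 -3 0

5

There are 2^4 = 16 truth assignments over (x1, x2, x3, x4).
Check each against the 8 clauses (columns in the order x1, x2, x3, x4):
  F F F F  ✓ satisfies all
  F F F T  ✗ fails (¬x4 ∨ x2 ∨ x3)
  F F T F  ✗ fails (¬x3 ∨ x2 ∨ x1)
  F F T T  ✗ fails (¬x3 ∨ x2 ∨ x1)
  F T F F  ✓ satisfies all
  F T F T  ✗ fails (¬x4 ∨ x1 ∨ x3)
  F T T F  ✗ fails (¬x3 ∨ x1 ∨ ¬x2)
  F T T T  ✗ fails (¬x3 ∨ x1 ∨ ¬x2)
  T F F F  ✗ fails (¬x1 ∨ x2 ∨ x4)
  T F F T  ✗ fails (¬x4 ∨ x2 ∨ x3)
  T F T F  ✗ fails (¬x1 ∨ x2 ∨ x4)
  T F T T  ✓ satisfies all
  T T F F  ✗ fails (x4 ∨ x3 ∨ ¬x1)
  T T F T  ✓ satisfies all
  T T T F  ✓ satisfies all
  T T T T  ✗ fails (¬x4 ∨ ¬x2 ∨ ¬x3)
5 of the 16 rows are models.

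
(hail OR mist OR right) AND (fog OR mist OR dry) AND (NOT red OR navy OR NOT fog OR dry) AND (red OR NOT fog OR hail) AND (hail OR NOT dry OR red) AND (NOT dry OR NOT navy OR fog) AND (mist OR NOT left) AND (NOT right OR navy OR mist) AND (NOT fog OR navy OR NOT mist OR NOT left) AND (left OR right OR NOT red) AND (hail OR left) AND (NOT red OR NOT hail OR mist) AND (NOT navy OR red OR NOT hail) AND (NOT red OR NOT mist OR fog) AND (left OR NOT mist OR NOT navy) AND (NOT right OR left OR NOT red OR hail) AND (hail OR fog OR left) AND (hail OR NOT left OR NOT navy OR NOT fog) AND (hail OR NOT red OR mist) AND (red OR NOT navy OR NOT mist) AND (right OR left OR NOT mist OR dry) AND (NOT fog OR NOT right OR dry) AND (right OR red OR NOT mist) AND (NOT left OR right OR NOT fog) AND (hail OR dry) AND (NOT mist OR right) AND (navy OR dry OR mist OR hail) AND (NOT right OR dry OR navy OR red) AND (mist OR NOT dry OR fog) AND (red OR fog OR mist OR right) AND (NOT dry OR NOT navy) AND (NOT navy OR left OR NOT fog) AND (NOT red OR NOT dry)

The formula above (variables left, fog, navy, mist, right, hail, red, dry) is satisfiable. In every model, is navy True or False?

False

Suppose navy = true.
The clause (NOT dry) is unit, so dry = false.
The clause (hail) is unit, so hail = true.
The clause (red) is unit, so red = true.
The clause (mist) is unit, so mist = true.
The clause (fog) is unit, so fog = true.
The clause (left) is unit, so left = true.
The clause (NOT right) is unit, so right = false.
Now (right) is unsatisfied and unit — conflict.
So every satisfying assignment has navy = False.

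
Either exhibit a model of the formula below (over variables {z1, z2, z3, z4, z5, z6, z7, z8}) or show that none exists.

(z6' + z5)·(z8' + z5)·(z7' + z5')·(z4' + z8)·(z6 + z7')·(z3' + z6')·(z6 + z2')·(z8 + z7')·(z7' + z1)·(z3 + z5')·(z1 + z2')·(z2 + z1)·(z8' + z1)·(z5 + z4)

z1=1, z2=0, z3=1, z4=0, z5=1, z6=0, z7=0, z8=1

Branch on z6: set z6 = 0.
(z7') alone gives z7 = 0.
(z2') alone gives z2 = 0.
(z1) alone gives z1 = 1.
Branch on z8: set z8 = 1.
(z5) alone gives z5 = 1.
(z3) alone gives z3 = 1.
No clause remains; z4 is free.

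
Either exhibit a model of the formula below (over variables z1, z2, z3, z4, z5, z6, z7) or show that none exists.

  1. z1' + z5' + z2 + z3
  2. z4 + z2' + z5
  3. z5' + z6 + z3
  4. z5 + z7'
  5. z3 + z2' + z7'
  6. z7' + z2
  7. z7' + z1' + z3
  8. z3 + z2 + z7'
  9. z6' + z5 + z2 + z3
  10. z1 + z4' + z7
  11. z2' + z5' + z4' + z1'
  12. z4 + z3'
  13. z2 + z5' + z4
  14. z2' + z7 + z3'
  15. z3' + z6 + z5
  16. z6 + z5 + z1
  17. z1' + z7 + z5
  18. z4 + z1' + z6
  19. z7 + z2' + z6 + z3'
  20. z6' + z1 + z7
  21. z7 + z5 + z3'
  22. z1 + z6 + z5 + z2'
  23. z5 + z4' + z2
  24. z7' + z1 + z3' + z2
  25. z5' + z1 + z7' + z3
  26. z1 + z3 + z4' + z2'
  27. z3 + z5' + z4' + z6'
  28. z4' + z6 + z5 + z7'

Suppose z5 = 1.
Suppose z6 = 0.
Unit clause (z3) forces z3 = 1.
Unit clause (z4) forces z4 = 1.
Suppose z7 = 1.
Unit clause (z2) forces z2 = 1.
Unit clause (z1') forces z1 = 0.
This assignment satisfies each clause.

z1=0,  z2=1,  z3=1,  z4=1,  z5=1,  z6=0,  z7=1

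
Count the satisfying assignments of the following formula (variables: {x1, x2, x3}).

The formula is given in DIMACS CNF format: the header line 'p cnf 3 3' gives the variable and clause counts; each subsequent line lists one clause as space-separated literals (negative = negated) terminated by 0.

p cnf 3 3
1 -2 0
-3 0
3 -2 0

2

There are 2^3 = 8 truth assignments over (x1, x2, x3).
Check each against the 3 clauses (columns in the order x1, x2, x3):
  F F F  ✓ satisfies all
  F F T  ✗ fails (¬x3)
  F T F  ✗ fails (x1 ∨ ¬x2)
  F T T  ✗ fails (x1 ∨ ¬x2)
  T F F  ✓ satisfies all
  T F T  ✗ fails (¬x3)
  T T F  ✗ fails (x3 ∨ ¬x2)
  T T T  ✗ fails (¬x3)
2 of the 8 rows are models.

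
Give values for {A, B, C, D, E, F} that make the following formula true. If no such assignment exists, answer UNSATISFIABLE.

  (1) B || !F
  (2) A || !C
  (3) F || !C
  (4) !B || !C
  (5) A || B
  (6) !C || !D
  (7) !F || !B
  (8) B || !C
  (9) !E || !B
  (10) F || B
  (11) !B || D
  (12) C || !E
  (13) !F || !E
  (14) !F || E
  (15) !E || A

Suppose B = true.
(!C) alone gives C = false.
(!F) alone gives F = false.
(!E) alone gives E = false.
(D) alone gives D = true.
All clauses hold; A can take either value.

A ↦ false,  B ↦ true,  C ↦ false,  D ↦ true,  E ↦ false,  F ↦ false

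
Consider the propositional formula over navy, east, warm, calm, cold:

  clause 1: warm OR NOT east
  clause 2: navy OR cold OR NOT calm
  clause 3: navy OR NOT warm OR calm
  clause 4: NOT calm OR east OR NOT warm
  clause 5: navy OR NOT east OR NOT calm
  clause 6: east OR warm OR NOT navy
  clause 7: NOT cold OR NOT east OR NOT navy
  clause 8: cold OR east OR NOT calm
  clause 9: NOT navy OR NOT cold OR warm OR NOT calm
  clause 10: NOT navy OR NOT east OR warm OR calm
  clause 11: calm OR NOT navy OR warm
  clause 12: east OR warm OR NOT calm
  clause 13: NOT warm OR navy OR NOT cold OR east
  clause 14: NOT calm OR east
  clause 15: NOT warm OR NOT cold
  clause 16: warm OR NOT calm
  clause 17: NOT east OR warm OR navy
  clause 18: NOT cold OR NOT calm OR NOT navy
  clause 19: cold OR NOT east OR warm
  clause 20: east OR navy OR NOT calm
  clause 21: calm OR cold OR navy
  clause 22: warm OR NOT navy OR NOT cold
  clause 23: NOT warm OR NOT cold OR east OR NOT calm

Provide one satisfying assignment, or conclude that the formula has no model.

navy: false; east: false; warm: false; calm: false; cold: true

Case warm = false:
The clause (NOT east) is unit, so east = false.
The clause (NOT navy) is unit, so navy = false.
The clause (NOT calm) is unit, so calm = false.
The clause (cold) is unit, so cold = true.
This assignment satisfies each clause.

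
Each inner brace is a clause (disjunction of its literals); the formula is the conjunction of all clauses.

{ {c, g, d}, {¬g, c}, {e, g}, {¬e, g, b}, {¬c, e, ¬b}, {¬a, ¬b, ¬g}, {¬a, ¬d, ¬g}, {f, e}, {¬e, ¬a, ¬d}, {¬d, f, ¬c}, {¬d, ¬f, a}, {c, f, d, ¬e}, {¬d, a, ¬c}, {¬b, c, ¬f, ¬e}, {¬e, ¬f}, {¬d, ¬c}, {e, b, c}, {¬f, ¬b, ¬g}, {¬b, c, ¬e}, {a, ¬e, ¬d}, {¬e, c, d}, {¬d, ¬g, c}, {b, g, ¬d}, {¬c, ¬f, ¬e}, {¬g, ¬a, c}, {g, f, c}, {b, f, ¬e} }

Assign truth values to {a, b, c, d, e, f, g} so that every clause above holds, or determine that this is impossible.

a ↦ True, b ↦ False, c ↦ True, d ↦ False, e ↦ False, f ↦ True, g ↦ True

Case g = True:
(c) alone gives c = True.
(¬d) alone gives d = False.
Case e = False:
(¬b) alone gives b = False.
(f) alone gives f = True.
No clause remains; a is free.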